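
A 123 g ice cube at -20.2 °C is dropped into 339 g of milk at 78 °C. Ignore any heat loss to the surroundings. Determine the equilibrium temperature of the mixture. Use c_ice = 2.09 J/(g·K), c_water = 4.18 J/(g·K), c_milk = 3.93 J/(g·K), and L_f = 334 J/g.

T_f ≈ 31.2 °C

Setting the total heat transfer to zero:
ice -20.2→0 °C: 123·2.09·20.2 = 5192.8; latent heat to melt: 123·334 = 41082; meltwater 0→T: 123·4.18·T = 514.14 T; milk: 1332.3(T − 78)
1846.4 T = 103917 − 46275 = 57642
T ≈ 31.22 °C (positive, so assuming full melt was valid).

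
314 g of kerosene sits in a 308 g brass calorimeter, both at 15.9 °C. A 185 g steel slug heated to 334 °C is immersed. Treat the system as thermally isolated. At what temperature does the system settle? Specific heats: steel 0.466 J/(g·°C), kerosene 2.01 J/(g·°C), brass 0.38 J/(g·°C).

Setting the total heat transfer to zero:
185·0.466·(T − 334) + 314·2.01·(T − 15.9) + 308·0.38·(T − 15.9) = 0
(86.21 + 631.14 + 117.04) T = 86.21·334 + 631.14·15.9 + 117.04·15.9
T ≈ 48.77 °C

T_f ≈ 48.8 °C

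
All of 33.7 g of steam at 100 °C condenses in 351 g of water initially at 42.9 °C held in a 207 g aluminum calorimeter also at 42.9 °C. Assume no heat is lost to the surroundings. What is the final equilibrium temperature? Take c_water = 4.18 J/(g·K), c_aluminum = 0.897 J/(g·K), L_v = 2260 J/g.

T_f ≈ 89.8 °C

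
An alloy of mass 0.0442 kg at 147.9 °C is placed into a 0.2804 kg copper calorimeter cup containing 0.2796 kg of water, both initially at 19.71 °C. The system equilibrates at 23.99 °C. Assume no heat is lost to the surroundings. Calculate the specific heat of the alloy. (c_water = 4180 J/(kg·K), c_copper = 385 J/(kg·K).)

c ≈ 998 J/(kg·K)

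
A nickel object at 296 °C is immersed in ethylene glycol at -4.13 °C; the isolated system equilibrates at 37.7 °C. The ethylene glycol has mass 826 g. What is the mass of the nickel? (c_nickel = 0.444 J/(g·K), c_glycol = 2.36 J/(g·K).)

Taking heat into each body as positive, Σ m c ΔT = 0:
m×0.444×(37.7 − 296) + 826×2.36×(37.7 − (-4.13)) = 0
-114.69 m = -81542
m = -81542/-114.69 ≈ 711 g

m ≈ 711 g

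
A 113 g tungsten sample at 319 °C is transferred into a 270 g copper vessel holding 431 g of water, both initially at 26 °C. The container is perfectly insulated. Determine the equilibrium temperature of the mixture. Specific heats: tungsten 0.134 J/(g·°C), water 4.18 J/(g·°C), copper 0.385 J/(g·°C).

T_f ≈ 28.3 °C

T_f is the heat-capacity-weighted average of the initial temperatures:
T_f = (15.14×319 + 1801.6×26 + 103.95×26) / (15.14 + 1801.6 + 103.95)
    = 54374 / 1920.7 ≈ 28.31 °C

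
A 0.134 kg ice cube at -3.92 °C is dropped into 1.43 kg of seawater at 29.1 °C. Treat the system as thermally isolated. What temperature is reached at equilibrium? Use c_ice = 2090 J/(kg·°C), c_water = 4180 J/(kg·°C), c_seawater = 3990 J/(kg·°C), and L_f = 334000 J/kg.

Conservation of energy gives ΣQ = 0:
ice -3.92→0 °C: 0.134·2090·3.92 = 1097.8; melt ice: 0.134·334000 = 44756; warm the meltwater: 560.12 T; seawater cools: 1.43·3990·(T − 29.1) = 5705.7(T − 29.1)
6265.8 T = 166036 − 45854 = 120182
T ≈ 19.18 °C — above 0 °C, consistent with complete melting.

T_f ≈ 19.2 °C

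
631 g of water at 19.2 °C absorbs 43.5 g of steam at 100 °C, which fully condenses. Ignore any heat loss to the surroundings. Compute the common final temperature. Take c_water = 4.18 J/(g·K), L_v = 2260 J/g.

Energy balance with sensible and latent terms:
steam→water at 100 °C releases m L_v = 43.5×2260 = 98310
  condensate cools 100→T: 43.5×4.18×(T − 100) = 181.83(T − 100)
  original water: 2637.6(T − 19.2)
2819.4 T = 98310 + 18183 + 50642 = 167135
T ≈ 59.28 °C — below 100 °C, confirming all the steam condensed.

T_f ≈ 59.3 °C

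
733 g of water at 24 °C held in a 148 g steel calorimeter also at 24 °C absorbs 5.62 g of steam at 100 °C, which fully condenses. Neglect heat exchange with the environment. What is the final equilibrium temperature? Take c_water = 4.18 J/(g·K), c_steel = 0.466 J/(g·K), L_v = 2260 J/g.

T_f ≈ 28.6 °C

Setting the total heat transfer to zero:
steam→water at 100 °C releases m L_v = 5.62×2260 = 12701
  condensate cools 100→T: 5.62×4.18×(T − 100) = 23.49(T − 100)
  original water: 3063.9(T − 24)
  steel cup: 148×0.466×(T − 24) = 68.97(T − 24)
3156.4 T = 12701 + 2349.2 + 75190 = 90240
T ≈ 28.59 °C, under the boiling point, so the assumption holds.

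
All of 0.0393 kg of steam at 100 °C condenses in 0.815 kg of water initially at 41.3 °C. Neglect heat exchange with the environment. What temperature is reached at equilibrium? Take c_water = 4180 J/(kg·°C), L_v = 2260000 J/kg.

Conservation of energy gives ΣQ = 0:
condense steam: −0.0393·2260000 = −88818
  condensed water 100 °C→T: 164.27(T − 100)
  water warms: 0.815·4180·(T − 41.3) = 3406.7(T − 41.3)
3571 T = 88818 + 16427 + 140697 = 245942
T ≈ 68.87 °C, under the boiling point, so the assumption holds.

T_f ≈ 68.9 °C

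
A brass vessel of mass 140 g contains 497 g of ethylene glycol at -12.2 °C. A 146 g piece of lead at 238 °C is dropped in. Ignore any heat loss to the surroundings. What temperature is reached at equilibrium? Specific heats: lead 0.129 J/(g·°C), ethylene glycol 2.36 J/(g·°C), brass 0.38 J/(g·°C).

T_f ≈ -8.4 °C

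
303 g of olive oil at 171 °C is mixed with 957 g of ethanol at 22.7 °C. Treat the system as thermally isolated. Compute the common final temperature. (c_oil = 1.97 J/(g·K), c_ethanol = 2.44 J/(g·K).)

T_f = Σ m_i c_i T_i / Σ m_i c_i:
T_f = (596.91·171 + 2335.1·22.7) / (596.91 + 2335.1)
    = 155078 / 2932 ≈ 52.89 °C

T_f ≈ 52.9 °C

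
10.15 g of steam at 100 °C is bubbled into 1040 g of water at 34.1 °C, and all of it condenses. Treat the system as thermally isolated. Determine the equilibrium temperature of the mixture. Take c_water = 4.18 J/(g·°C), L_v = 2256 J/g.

T_f ≈ 40.0 °C

Conservation of energy gives ΣQ = 0:
steam→water at 100 °C releases m L_v = 10.15×2256 = 22898
  condensate cools 100→T: 10.15×4.18×(T − 100) = 42.43(T − 100)
  original water: 4347.2(T − 34.1)
4389.6 T = 22898 + 4242.7 + 148240 = 175381
T ≈ 39.95 °C, under the boiling point, so the assumption holds.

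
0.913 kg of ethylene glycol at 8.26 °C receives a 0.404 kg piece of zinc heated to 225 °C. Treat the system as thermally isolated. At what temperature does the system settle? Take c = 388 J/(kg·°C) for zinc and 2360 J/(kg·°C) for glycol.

T_f ≈ 23.0 °C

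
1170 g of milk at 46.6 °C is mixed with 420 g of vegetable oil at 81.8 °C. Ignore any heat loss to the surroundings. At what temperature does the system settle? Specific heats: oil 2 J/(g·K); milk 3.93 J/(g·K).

T_f ≈ 52.0 °C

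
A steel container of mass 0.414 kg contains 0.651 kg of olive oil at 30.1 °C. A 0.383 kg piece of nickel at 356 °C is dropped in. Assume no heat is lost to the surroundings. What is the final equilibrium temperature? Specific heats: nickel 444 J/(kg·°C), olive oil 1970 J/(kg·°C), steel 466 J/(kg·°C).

Taking heat into each body as positive, Σ m c ΔT = 0:
0.383*444*(T − 356) + 0.651*1970*(T − 30.1) + 0.414*466*(T − 30.1) = 0
170.05(T − 356) + 1282.5(T − 30.1) + 192.92(T − 30.1) = 0
(170.05 + 1282.5 + 192.92) T = 170.05*356 + 1282.5*30.1 + 192.92*30.1
T ≈ 63.78 °C

T_f ≈ 63.8 °C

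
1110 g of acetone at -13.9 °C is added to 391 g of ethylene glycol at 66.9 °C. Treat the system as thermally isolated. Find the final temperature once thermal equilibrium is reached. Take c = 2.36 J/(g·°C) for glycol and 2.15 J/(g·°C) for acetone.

T_f ≈ 8.6 °C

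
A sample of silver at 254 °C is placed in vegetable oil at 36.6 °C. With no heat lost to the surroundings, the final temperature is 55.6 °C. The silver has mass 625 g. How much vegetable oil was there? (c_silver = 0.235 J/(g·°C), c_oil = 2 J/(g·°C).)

m ≈ 767 g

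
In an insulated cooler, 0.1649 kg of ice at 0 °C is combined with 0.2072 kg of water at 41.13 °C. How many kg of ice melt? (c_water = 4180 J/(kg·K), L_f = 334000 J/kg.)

m_melted ≈ 0.107 kg

Water can give up m c ΔT = 0.2072×4180×41.13 = 35623 J before reaching 0 °C.
Melting all 0.1649 kg of ice would need 0.1649×334000 = 55077 J.
35623 J < 55077 J, so only part of the ice melts and the system sits at 0 °C.
Mass melted = 35623/334000 ≈ 0.1067 kg.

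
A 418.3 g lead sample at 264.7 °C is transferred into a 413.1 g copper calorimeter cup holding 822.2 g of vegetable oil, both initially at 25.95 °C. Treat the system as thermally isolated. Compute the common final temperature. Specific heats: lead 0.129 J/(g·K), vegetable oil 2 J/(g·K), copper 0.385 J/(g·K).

T_f ≈ 32.9 °C

Taking heat into each body as positive, Σ m c ΔT = 0:
418.3×0.129×(T − 264.7) + 822.2×2×(T − 25.95) + 413.1×0.385×(T − 25.95) = 0
53.96(T − 264.7) + 1644.4(T − 25.95) + 159.04(T − 25.95) = 0
1857.4 T = 61083
T ≈ 32.89 °C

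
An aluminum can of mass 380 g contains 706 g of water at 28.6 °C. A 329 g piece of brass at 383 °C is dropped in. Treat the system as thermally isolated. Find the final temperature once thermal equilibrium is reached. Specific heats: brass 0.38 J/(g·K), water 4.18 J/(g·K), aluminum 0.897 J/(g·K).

Conservation of energy gives ΣQ = 0:
329*0.38*(T − 383) + 706*4.18*(T − 28.6) + 380*0.897*(T − 28.6) = 0
125.02(T − 383) + 2951.1(T − 28.6) + 340.86(T − 28.6) = 0
3417 T = 142032
T = 142032/3417 ≈ 41.57 °C

T_f ≈ 41.6 °C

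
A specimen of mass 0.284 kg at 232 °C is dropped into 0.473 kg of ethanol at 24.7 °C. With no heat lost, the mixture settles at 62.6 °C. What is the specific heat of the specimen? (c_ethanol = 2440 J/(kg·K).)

c ≈ 909 J/(kg·K)

Energy conservation, ΣQ = 0:
0.284·c·(62.6 − 232) + 0.473·2440·(62.6 − 24.7) = 0
-48.11 c = -43741
c = -43741/-48.11 ≈ 909.2 J/(kg·K)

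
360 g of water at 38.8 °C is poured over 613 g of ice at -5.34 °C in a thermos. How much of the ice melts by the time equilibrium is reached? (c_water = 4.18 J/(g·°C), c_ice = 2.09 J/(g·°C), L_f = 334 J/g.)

m_melted ≈ 154 g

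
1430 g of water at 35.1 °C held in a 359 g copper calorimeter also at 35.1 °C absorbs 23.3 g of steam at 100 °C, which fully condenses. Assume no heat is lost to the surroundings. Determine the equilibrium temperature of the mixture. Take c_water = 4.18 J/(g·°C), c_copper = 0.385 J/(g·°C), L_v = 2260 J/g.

T_f ≈ 44.6 °C

Let T be the final temperature. ΣQ_i = 0:
condense steam: −23.3·2260 = −52658; condensed water 100 °C→T: 97.39(T − 100); original water: 5977.4(T − 35.1); cup: 138.22(T − 35.1)
6213 T = 52658 + 9739.4 + 214658 = 277055
T ≈ 44.59 °C, under the boiling point, so the assumption holds.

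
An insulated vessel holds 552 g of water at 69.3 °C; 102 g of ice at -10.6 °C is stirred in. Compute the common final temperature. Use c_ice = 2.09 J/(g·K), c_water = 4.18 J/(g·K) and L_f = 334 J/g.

T_f ≈ 45.2 °C

Net heat exchanged in the isolated system is zero:
warm ice to 0 °C: 102·2.09·(0 − (-10.6)) = 2259.7
  fusion: m_ice L_f = 102·334 = 34068
  warm the meltwater: 426.36 T
  water cools: 552·4.18·(T − 69.3) = 2307.4(T − 69.3)
2733.7 T = 159900 − 36328 = 123572
T ≈ 45.20 °C. Since T > 0 °C, the all-ice-melts assumption holds.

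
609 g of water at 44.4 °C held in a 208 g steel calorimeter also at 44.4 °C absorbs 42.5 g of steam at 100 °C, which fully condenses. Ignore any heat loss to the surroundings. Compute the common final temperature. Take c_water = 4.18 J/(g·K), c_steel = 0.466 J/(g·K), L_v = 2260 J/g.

T_f ≈ 82.0 °C

Energy balance with sensible and latent terms:
steam→water at 100 °C releases m L_v = 42.5·2260 = 96050; condensate cools 100→T: 42.5·4.18·(T − 100) = 177.65(T − 100); original water: 2545.6(T − 44.4); steel cup: 208·0.466·(T − 44.4) = 96.93(T − 44.4)
2820.2 T = 96050 + 17765 + 117329 = 231144
T ≈ 81.96 °C (< 100 °C, so full condensation is consistent).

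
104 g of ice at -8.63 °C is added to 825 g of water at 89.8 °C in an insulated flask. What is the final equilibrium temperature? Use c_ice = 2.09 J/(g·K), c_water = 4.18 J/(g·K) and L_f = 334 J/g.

T_f ≈ 70.3 °C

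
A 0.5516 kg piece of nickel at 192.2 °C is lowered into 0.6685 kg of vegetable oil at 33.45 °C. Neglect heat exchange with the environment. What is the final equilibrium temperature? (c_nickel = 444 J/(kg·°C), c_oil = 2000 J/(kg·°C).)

T_f ≈ 58.0 °C

Heat lost by the nickel equals heat gained by the oil:
0.5516*444*(192.2 − T) = 0.6685*2000*(T − 33.45)
244.91(192.2 − T) = 1337(T − 33.45)
1581.9 T = 91794  ⇒  T ≈ 58.03 °C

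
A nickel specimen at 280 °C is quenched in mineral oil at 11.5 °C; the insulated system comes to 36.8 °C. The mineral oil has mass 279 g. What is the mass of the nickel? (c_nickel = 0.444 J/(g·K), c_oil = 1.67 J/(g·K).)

Net heat exchanged in the isolated system is zero:
m·0.444·(36.8 − 280) + 279·1.67·(36.8 − 11.5) = 0
-107.98 m = -11788
m = -11788/-107.98 ≈ 109.2 g

m ≈ 109 g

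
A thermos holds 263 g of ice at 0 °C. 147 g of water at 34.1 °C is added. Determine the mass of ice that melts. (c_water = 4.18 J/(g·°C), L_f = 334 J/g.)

m_melted ≈ 62.7 g

Cooling the water to 0 °C releases 147·4.18·34.1 = 20953 J.
Melting all 263 g of ice would need 263·334 = 87842 J.
20953 J < 87842 J, so only part of the ice melts and the system sits at 0 °C.
m_melt = 20953 / L_f = 62.73 g.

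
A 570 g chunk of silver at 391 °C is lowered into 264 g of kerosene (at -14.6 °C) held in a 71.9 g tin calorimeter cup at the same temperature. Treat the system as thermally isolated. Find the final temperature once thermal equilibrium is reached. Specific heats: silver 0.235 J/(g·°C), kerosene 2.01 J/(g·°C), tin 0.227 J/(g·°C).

Let T be the final temperature. ΣQ_i = 0:
570*0.235*(T − 391) + 264*2.01*(T − (-14.6)) + 71.9*0.227*(T − (-14.6)) = 0
133.95(T − 391) + 530.64(T − (-14.6)) + 16.32(T − (-14.6)) = 0
(133.95 + 530.64 + 16.32) T = 133.95*391 + 530.64*(-14.6) + 16.32*(-14.6)
T = 44389/680.91 ≈ 65.19 °C

T_f ≈ 65.2 °C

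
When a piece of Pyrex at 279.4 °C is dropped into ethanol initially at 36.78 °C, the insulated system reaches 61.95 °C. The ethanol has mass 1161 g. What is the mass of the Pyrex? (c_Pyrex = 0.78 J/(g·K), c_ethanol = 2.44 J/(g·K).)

Heat gained plus heat lost sum to zero:
m·0.78·(61.95 − 279.4) + 1161·2.44·(61.95 − 36.78) = 0
-169.61 m = -71303
m = -71303/-169.61 ≈ 420.4 g

m ≈ 420 g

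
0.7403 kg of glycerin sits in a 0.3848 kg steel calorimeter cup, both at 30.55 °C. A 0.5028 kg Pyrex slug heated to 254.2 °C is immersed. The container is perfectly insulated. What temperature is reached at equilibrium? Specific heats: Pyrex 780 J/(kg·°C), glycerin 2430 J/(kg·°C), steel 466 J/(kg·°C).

Taking heat into each body as positive, Σ m c ΔT = 0:
0.5028*780*(T − 254.2) + 0.7403*2430*(T − 30.55) + 0.3848*466*(T − 30.55) = 0
392.18(T − 254.2) + 1798.9(T − 30.55) + 179.32(T − 30.55) = 0
(392.18 + 1798.9 + 179.32) T = 392.18*254.2 + 1798.9*30.55 + 179.32*30.55
T ≈ 67.55 °C

T_f ≈ 67.6 °C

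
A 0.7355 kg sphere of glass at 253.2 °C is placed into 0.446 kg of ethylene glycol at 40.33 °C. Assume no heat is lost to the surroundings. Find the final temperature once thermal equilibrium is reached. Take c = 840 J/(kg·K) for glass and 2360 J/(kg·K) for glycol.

T_f ≈ 119.1 °C

With ΣQ=0 the equilibrium temperature is the m·c-weighted mean:
T_f = (617.82×253.2 + 1052.6×40.33) / (617.82 + 1052.6)
    = 198882 / 1670.4 ≈ 119.06 °C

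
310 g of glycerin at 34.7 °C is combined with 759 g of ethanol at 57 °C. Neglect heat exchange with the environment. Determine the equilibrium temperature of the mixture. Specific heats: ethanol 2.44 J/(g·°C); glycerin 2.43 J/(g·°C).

T_f ≈ 50.6 °C

Energy conservation, ΣQ = 0:
759·2.44·(T − 57) + 310·2.43·(T − 34.7) = 0
1852(T − 57) + 753.3(T − 34.7) = 0
2605.3 T = 131701
T = 131701/2605.3 ≈ 50.55 °C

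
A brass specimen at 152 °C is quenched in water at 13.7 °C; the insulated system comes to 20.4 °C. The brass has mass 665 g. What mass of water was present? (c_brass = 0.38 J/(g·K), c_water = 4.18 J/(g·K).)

Heat lost by the brass = heat gained by the water:
665·0.38·(152 − 20.4) = m·4.18·(20.4 − 13.7)
28.01 m = 33255  ⇒  m ≈ 1187 g

m ≈ 1190 g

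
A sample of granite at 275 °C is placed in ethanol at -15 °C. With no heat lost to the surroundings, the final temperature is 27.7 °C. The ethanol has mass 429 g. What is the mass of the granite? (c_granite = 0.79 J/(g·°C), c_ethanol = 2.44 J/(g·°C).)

Net heat exchanged in the isolated system is zero:
m×0.79×(27.7 − 275) + 429×2.44×(27.7 − (-15)) = 0
-195.37 m = -44697
m = -44697/-195.37 ≈ 228.8 g

m ≈ 229 g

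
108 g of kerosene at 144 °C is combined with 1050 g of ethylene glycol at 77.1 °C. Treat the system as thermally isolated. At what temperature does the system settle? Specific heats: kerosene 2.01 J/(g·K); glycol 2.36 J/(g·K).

Energy conservation, ΣQ = 0:
108*2.01*(T − 144) + 1050*2.36*(T − 77.1) = 0
2695.1 T = 222313
T = 222313 / 2695.1 = 82.5 °C

T_f ≈ 82.5 °C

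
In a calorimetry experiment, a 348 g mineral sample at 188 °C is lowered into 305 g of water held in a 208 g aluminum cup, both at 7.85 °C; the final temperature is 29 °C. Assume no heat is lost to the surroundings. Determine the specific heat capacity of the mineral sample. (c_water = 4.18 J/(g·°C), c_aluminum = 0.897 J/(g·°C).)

Net heat exchanged in the isolated system is zero:
348×c×(29 − 188) + 305×4.18×(29 − 7.85) + 208×0.897×(29 − 7.85) = 0
-55332 c = -30910
c = -30910/-55332 ≈ 0.5586 J/(g·°C)

c ≈ 0.559 J/(g·°C)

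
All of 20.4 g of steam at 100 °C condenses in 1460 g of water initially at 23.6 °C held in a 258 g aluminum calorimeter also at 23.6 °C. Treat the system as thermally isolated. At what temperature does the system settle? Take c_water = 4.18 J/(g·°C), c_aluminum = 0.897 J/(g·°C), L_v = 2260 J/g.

Energy balance with sensible and latent terms:
latent heat released on condensation: 20.4·2260 = 46104; condensate cools 100→T: 20.4·4.18·(T − 100) = 85.27(T − 100); water warms: 1460·4.18·(T − 23.6) = 6102.8(T − 23.6); aluminum cup: 258·0.897·(T − 23.6) = 231.43(T − 23.6)
6419.5 T = 46104 + 8527.2 + 149488 = 204119
T ≈ 31.80 °C — below 100 °C, confirming all the steam condensed.

T_f ≈ 31.8 °C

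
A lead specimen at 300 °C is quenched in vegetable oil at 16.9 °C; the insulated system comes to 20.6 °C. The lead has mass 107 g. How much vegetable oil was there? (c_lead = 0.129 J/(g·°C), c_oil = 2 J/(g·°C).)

m ≈ 521 g

Heat lost by the lead = heat gained by the oil:
107×0.129×(300 − 20.6) = m×2×(20.6 − 16.9)
7.4 m = 3856.6  ⇒  m ≈ 521.2 g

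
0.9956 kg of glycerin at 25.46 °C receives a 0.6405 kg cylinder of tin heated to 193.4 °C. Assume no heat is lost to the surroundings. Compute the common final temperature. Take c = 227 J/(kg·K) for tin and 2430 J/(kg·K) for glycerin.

T_f is the heat-capacity-weighted average of the initial temperatures:
T_f = (145.39×193.4 + 2419.3×25.46) / (145.39 + 2419.3)
    = 89715 / 2564.7 ≈ 34.98 °C

T_f ≈ 35.0 °C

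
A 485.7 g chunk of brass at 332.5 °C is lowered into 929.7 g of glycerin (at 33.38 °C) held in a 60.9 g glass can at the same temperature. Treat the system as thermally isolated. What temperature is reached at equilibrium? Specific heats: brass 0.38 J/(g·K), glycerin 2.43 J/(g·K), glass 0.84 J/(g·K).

T_f ≈ 55.5 °C

Energy conservation, ΣQ = 0:
485.7·0.38·(T − 332.5) + 929.7·2.43·(T − 33.38) + 60.9·0.84·(T − 33.38) = 0
184.57(T − 332.5) + 2259.2(T − 33.38) + 51.16(T − 33.38) = 0
(184.57 + 2259.2 + 51.16) T = 184.57·332.5 + 2259.2·33.38 + 51.16·33.38
T = 138487 / 2494.9 = 55.5 °C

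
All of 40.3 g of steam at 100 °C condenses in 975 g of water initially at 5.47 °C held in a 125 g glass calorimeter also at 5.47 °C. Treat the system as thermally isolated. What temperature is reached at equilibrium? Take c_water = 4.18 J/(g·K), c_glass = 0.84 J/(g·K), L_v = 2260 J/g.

T_f ≈ 30.1 °C

Setting the total heat transfer to zero:
latent heat released on condensation: 40.3·2260 = 91078; condensate cools 100→T: 40.3·4.18·(T − 100) = 168.45(T − 100); water warms: 975·4.18·(T − 5.47) = 4075.5(T − 5.47); glass cup: 125·0.84·(T − 5.47) = 105(T − 5.47)
4349 T = 91078 + 16845 + 22867 = 130791
T ≈ 30.07 °C, under the boiling point, so the assumption holds.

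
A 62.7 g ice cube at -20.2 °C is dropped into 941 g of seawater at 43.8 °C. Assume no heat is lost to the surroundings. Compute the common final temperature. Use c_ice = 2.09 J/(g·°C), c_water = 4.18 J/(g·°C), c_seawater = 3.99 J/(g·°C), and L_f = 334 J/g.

T_f ≈ 35.1 °C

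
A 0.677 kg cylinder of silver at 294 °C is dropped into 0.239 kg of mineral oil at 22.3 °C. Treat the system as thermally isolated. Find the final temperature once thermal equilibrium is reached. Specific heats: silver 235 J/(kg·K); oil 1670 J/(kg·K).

With ΣQ=0 the equilibrium temperature is the m·c-weighted mean:
T_f = (159.09*294 + 399.13*22.3) / (159.09 + 399.13)
    = 55675 / 558.23 ≈ 99.73 °C

T_f ≈ 99.7 °C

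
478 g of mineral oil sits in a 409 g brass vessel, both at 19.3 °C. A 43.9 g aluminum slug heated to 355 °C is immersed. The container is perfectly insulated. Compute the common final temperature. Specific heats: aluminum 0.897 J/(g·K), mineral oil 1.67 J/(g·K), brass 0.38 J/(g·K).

T_f ≈ 32.6 °C

Heat gained plus heat lost sum to zero:
43.9·0.897·(T − 355) + 478·1.67·(T − 19.3) + 409·0.38·(T − 19.3) = 0
39.38(T − 355) + 798.26(T − 19.3) + 155.42(T − 19.3) = 0
993.06 T = 32385
T ≈ 32.61 °C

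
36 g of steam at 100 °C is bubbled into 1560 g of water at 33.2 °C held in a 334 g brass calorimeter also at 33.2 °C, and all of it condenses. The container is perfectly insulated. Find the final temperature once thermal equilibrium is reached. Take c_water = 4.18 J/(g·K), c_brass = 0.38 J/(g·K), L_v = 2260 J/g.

T_f ≈ 46.6 °C

Energy balance with sensible and latent terms:
latent heat released on condensation: 36×2260 = 81360
  condensate cools 100→T: 36×4.18×(T − 100) = 150.48(T − 100)
  original water: 6520.8(T − 33.2)
  brass cup: 334×0.38×(T − 33.2) = 126.92(T − 33.2)
6798.2 T = 81360 + 15048 + 220704 = 317112
T ≈ 46.65 °C, under the boiling point, so the assumption holds.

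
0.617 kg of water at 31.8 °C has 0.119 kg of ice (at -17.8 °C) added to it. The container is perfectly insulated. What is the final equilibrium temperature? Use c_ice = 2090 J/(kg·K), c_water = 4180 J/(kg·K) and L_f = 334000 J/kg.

T_f ≈ 12.3 °C

Net heat exchanged in the isolated system is zero:
ice -17.8→0 °C: 0.119·2090·17.8 = 4427; fusion: m_ice L_f = 0.119·334000 = 39746; meltwater 0→T: 0.119·4180·T = 497.42 T; water cools: 0.617·4180·(T − 31.8) = 2579.1(T − 31.8)
3076.5 T = 82014 − 44173 = 37841
T ≈ 12.30 °C — above 0 °C, consistent with complete melting.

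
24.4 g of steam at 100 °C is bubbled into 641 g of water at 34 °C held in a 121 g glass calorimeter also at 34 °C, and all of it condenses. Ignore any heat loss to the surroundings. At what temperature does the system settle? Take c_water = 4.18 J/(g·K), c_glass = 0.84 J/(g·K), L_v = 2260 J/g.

Net heat exchanged in the isolated system is zero:
steam→water at 100 °C releases m L_v = 24.4×2260 = 55144
  condensate cools 100→T: 24.4×4.18×(T − 100) = 101.99(T − 100)
  water warms: 641×4.18×(T − 34) = 2679.4(T − 34)
  glass cup: 121×0.84×(T − 34) = 101.64(T − 34)
2883 T = 55144 + 10199 + 94555 = 159898
T ≈ 55.46 °C (< 100 °C, so full condensation is consistent).

T_f ≈ 55.5 °C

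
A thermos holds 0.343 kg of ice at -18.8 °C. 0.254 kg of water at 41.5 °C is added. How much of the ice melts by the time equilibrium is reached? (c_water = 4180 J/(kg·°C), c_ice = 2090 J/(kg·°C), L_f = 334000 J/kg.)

m_melted ≈ 0.0916 kg

Heat available from the water dropping to 0 °C: 0.254·4180·41.5 = 44061 J.
Of that, 0.343·2090·18.8 = 13477 J goes to bring the ice to 0 °C, leaving 30584 J.
To melt every bit of ice: 0.343·334000 = 114562 J.
Since 30584 < 114562 J, not all the ice melts; equilibrium is at 0 °C.
Mass melted = 30584/334000 ≈ 0.09157 kg.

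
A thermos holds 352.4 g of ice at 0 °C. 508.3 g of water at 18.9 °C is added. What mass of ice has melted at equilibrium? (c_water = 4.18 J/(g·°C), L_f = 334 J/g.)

Cooling the water to 0 °C releases 508.3×4.18×18.9 = 40157 J.
Melting all 352.4 g of ice would need 352.4×334 = 117702 J.
Since 40157 < 117702 J, not all the ice melts; equilibrium is at 0 °C.
m_melt = 40157 / L_f = 120.2 g.

m_melted ≈ 120 g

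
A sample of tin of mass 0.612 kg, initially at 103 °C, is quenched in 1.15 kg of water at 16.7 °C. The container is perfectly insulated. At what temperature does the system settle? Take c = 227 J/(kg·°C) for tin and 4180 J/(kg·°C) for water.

T_f ≈ 19.1 °C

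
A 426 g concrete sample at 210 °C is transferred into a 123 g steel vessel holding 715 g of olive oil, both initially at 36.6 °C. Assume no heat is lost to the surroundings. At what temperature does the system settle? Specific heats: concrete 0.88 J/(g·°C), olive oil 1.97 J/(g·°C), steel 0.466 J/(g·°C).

T_f = Σ m_i c_i T_i / Σ m_i c_i:
T_f = (374.88*210 + 1408.5*36.6 + 57.32*36.6) / (374.88 + 1408.5 + 57.32)
    = 132376 / 1840.7 ≈ 71.91 °C

T_f ≈ 71.9 °C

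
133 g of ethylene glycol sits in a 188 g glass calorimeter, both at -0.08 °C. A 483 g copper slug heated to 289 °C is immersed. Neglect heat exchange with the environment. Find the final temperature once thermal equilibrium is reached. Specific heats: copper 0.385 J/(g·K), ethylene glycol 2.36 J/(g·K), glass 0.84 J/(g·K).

T_f ≈ 81.6 °C

Conservation of energy gives ΣQ = 0:
483×0.385×(T − 289) + 133×2.36×(T − (-0.08)) + 188×0.84×(T − (-0.08)) = 0
657.75 T = 53703
T ≈ 81.65 °C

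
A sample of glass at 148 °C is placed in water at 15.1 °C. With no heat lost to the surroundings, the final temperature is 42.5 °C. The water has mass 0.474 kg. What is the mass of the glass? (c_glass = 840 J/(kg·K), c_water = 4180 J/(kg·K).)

m ≈ 0.613 kg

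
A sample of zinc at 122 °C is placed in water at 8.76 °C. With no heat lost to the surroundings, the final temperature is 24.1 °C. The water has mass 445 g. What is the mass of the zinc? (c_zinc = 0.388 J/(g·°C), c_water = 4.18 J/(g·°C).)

m ≈ 751 g

|Q_zinc| = |Q_water|:
m×0.388×(122 − 24.1) = 445×4.18×(24.1 − 8.76)
37.99 m = 28534  ⇒  m ≈ 751.2 g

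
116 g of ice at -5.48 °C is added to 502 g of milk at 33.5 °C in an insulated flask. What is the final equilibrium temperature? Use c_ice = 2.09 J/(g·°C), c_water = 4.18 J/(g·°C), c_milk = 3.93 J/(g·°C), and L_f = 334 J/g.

Conservation of energy gives ΣQ = 0:
ice -5.48→0 °C: 116·2.09·5.48 = 1328.6; latent heat to melt: 116·334 = 38744; meltwater 0→T: 116·4.18·T = 484.88 T; milk: 1972.9(T − 33.5)
2457.7 T = 66091 − 40073 = 26018
T ≈ 10.59 °C — above 0 °C, consistent with complete melting.

T_f ≈ 10.6 °C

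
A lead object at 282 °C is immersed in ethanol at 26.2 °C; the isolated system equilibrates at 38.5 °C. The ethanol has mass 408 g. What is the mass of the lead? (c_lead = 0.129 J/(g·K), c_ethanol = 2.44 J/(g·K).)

m ≈ 390 g

Net heat exchanged in the isolated system is zero:
m·0.129·(38.5 − 282) + 408·2.44·(38.5 − 26.2) = 0
-31.41 m = -12245
m = -12245/-31.41 ≈ 389.8 g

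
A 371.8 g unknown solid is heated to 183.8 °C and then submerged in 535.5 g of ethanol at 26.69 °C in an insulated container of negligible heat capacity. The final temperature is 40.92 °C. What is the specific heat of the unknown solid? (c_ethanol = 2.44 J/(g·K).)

m_s c (T_s − T_f) = m_ethanol c_ethanol (T_f − T_0):
371.8·c·(183.8 − 40.92) = 535.5·2.44·(40.92 − 26.69)
53123 c = 18593  ⇒  c ≈ 0.35 J/(g·K)

c ≈ 0.35 J/(g·K)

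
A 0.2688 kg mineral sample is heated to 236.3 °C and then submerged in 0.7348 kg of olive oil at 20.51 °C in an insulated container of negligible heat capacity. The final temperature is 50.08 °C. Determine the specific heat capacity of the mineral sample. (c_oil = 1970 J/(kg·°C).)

m_s c (T_s − T_f) = m_oil c_oil (T_f − T_0):
0.2688·c·(236.3 − 50.08) = 0.7348·1970·(50.08 − 20.51)
50.06 c = 42804  ⇒  c ≈ 855.1 J/(kg·°C)

c ≈ 855 J/(kg·°C)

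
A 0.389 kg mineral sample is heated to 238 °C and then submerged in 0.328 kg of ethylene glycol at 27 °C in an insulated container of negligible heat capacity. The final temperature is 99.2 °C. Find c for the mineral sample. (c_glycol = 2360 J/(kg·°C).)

m_s c (T_s − T_f) = m_glycol c_glycol (T_f − T_0):
0.389×c×(238 − 99.2) = 0.328×2360×(99.2 − 27)
53.99 c = 55889  ⇒  c ≈ 1035 J/(kg·°C)

c ≈ 1040 J/(kg·°C)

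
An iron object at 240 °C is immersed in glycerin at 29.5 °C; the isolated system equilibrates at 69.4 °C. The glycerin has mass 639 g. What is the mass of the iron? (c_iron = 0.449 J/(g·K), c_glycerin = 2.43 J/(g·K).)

m ≈ 809 g

|Q_iron| = |Q_glycerin|:
m×0.449×(240 − 69.4) = 639×2.43×(69.4 − 29.5)
76.6 m = 61956  ⇒  m ≈ 808.8 g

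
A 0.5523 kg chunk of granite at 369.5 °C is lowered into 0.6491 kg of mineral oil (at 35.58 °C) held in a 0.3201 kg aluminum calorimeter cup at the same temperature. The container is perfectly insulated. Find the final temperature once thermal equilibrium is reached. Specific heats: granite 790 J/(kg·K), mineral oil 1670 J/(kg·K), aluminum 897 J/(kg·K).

T_f ≈ 116.2 °C

Energy conservation, ΣQ = 0:
0.5523×790×(T − 369.5) + 0.6491×1670×(T − 35.58) + 0.3201×897×(T − 35.58) = 0
436.32(T − 369.5) + 1084(T − 35.58) + 287.13(T − 35.58) = 0
(436.32 + 1084 + 287.13) T = 436.32×369.5 + 1084×35.58 + 287.13×35.58
T ≈ 116.19 °C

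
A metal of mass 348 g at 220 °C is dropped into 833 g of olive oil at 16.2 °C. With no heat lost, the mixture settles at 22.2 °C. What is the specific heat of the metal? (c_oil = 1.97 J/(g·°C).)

Heat gained plus heat lost sum to zero:
348·c·(22.2 − 220) + 833·1.97·(22.2 − 16.2) = 0
-68834 c = -9846.1
c = -9846.1/-68834 ≈ 0.143 J/(g·°C)

c ≈ 0.143 J/(g·°C)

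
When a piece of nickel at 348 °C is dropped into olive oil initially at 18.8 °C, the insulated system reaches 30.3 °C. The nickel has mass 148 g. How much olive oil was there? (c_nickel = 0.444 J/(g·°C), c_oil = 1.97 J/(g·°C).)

m ≈ 922 g

Heat lost by the nickel = heat gained by the oil:
148×0.444×(348 − 30.3) = m×1.97×(30.3 − 18.8)
22.66 m = 20877  ⇒  m ≈ 921.5 g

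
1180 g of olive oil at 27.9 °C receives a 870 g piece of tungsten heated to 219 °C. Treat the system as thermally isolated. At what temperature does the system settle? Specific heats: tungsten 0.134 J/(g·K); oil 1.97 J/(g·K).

T_f ≈ 37.0 °C

Let T be the final temperature. ΣQ_i = 0:
870*0.134*(T − 219) + 1180*1.97*(T − 27.9) = 0
(116.58 + 2324.6) T = 116.58*219 + 2324.6*27.9
T = 90387/2441.2 ≈ 37.03 °C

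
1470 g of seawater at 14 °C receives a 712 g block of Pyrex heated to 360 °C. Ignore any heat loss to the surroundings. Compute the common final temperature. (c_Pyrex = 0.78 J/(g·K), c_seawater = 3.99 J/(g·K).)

T_f ≈ 43.9 °C

|Q_Pyrex| = |Q_seawater|:
712*0.78*(360 − T) = 1470*3.99*(T − 14)
555.36(360 − T) = 5865.3(T − 14)
6420.7 T = 282044  ⇒  T ≈ 43.93 °C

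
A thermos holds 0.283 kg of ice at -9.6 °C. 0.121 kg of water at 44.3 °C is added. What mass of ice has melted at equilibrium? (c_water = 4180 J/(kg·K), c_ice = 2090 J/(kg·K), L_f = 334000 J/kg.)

m_melted ≈ 0.0501 kg

Water can give up m c ΔT = 0.121·4180·44.3 = 22406 J before reaching 0 °C.
Of that, 0.283·2090·9.6 = 5678.1 J goes to bring the ice to 0 °C, leaving 16728 J.
Fully melting the ice requires m_ice L_f = 0.283·334000 = 94522 J.
Since 16728 < 94522 J, not all the ice melts; equilibrium is at 0 °C.
Mass melted = 16728/334000 ≈ 0.05008 kg.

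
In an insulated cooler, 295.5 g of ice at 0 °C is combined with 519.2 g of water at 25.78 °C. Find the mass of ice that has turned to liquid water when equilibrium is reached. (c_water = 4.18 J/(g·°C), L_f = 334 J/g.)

Heat available from the water dropping to 0 °C: 519.2·4.18·25.78 = 55949 J.
Fully melting the ice requires m_ice L_f = 295.5·334 = 98697 J.
55949 J < 98697 J, so only part of the ice melts and the system sits at 0 °C.
Mass melted = 55949/334 ≈ 167.5 g.

m_melted ≈ 168 g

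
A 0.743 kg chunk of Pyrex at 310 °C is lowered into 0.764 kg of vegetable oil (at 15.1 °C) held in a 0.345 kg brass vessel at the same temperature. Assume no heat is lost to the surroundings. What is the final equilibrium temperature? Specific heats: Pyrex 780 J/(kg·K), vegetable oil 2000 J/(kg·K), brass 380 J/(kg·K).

T_f ≈ 91.4 °C

Let T be the final temperature. ΣQ_i = 0:
0.743×780×(T − 310) + 0.764×2000×(T − 15.1) + 0.345×380×(T − 15.1) = 0
2238.6 T = 204710
T = 204710/2238.6 ≈ 91.44 °C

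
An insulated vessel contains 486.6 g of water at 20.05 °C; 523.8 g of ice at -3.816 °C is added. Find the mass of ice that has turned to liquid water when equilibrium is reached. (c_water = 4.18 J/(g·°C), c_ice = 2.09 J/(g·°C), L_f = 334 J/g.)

m_melted ≈ 110 g

Cooling the water to 0 °C releases 486.6×4.18×20.05 = 40781 J.
Of that, 523.8×2.09×3.816 = 4177.5 J goes to bring the ice to 0 °C, leaving 36604 J.
To melt every bit of ice: 523.8×334 = 174949 J.
Since 36604 < 174949 J, not all the ice melts; equilibrium is at 0 °C.
Mass melted = 36604/334 ≈ 109.6 g.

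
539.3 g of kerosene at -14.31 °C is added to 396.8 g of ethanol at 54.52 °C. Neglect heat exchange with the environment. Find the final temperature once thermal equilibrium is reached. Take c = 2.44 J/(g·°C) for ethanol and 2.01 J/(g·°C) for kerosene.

T_f ≈ 18.2 °C

Conservation of energy gives ΣQ = 0:
396.8×2.44×(T − 54.52) + 539.3×2.01×(T − (-14.31)) = 0
968.19(T − 54.52) + 1084(T − (-14.31)) = 0
(968.19 + 1084) T = 968.19×54.52 + 1084×(-14.31)
T = 37274/2052.2 ≈ 18.16 °C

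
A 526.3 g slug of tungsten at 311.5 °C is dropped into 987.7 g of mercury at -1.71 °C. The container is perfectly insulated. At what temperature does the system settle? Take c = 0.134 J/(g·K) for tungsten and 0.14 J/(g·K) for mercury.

T_f ≈ 104.1 °C

Set heat shed by the hot body equal to heat absorbed by the cold body:
526.3·0.134·(311.5 − T) = 987.7·0.14·(T − (-1.71))
70.52(311.5 − T) = 138.28(T − (-1.71))
208.8 T = 21732  ⇒  T ≈ 104.08 °C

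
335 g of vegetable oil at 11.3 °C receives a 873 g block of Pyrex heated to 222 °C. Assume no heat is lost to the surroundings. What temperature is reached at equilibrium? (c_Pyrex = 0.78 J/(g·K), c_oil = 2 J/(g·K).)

With ΣQ=0 the equilibrium temperature is the m·c-weighted mean:
T_f = (680.94·222 + 670·11.3) / (680.94 + 670)
    = 158740 / 1350.9 ≈ 117.50 °C

T_f ≈ 117.5 °C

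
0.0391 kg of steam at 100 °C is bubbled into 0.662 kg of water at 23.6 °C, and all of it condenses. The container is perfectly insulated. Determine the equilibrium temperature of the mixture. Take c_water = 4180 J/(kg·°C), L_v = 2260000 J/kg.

Net heat exchanged in the isolated system is zero:
steam→water at 100 °C releases m L_v = 0.0391×2260000 = 88366
  condensate cools 100→T: 0.0391×4180×(T − 100) = 163.44(T − 100)
  original water: 2767.2(T − 23.6)
2930.6 T = 88366 + 16344 + 65305 = 170015
T ≈ 58.01 °C — below 100 °C, confirming all the steam condensed.

T_f ≈ 58.0 °C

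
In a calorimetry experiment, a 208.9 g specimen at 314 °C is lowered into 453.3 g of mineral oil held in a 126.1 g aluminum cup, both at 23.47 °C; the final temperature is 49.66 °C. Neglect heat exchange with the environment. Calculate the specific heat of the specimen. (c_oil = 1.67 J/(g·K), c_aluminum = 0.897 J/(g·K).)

c ≈ 0.413 J/(g·K)

Setting the total heat transfer to zero:
208.9×c×(49.66 − 314) + 453.3×1.67×(49.66 − 23.47) + 126.1×0.897×(49.66 − 23.47) = 0
-55221 c = -22789
c = -22789/-55221 ≈ 0.4127 J/(g·K)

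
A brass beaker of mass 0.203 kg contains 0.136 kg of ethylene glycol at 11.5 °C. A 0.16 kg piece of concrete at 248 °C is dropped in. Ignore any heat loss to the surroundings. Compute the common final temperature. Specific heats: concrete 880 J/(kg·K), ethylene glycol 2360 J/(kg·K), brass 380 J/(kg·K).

Conservation of energy gives ΣQ = 0:
0.16·880·(T − 248) + 0.136·2360·(T − 11.5) + 0.203·380·(T − 11.5) = 0
140.8(T − 248) + 320.96(T − 11.5) + 77.14(T − 11.5) = 0
538.9 T = 39497
T = 39497 / 538.9 = 73.3 °C

T_f ≈ 73.3 °C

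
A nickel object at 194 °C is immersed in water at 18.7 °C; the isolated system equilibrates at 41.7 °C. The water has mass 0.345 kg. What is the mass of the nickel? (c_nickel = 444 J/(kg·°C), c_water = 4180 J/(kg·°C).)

Heat gained plus heat lost sum to zero:
m·444·(41.7 − 194) + 0.345·4180·(41.7 − 18.7) = 0
-67621 m = -33168
m = -33168/-67621 ≈ 0.4905 kg

m ≈ 0.491 kg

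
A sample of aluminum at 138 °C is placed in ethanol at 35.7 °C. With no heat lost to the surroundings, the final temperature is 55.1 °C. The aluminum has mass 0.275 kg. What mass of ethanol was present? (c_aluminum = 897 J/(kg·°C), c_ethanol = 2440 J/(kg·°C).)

Heat lost by the aluminum = heat gained by the ethanol:
0.275·897·(138 − 55.1) = m·2440·(55.1 − 35.7)
47336 m = 20449  ⇒  m ≈ 0.432 kg

m ≈ 0.432 kg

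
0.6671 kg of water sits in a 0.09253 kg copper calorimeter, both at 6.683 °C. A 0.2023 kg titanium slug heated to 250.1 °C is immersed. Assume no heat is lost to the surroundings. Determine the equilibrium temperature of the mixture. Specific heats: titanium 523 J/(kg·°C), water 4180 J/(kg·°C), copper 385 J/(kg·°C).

T_f ≈ 15.5 °C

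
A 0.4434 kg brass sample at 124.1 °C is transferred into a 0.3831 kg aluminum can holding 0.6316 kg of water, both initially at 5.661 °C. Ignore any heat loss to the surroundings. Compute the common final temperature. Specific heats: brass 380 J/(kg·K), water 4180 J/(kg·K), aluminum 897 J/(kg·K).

T_f ≈ 12.0 °C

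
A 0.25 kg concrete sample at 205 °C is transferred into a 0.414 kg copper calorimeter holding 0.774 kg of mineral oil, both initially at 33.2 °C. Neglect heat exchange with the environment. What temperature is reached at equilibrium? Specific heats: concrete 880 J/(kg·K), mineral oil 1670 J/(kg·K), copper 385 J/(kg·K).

T_f ≈ 55.8 °C

Taking heat into each body as positive, Σ m c ΔT = 0:
0.25·880·(T − 205) + 0.774·1670·(T − 33.2) + 0.414·385·(T − 33.2) = 0
(220 + 1292.6 + 159.39) T = 220·205 + 1292.6·33.2 + 159.39·33.2
T = 93305 / 1672 = 55.8 °C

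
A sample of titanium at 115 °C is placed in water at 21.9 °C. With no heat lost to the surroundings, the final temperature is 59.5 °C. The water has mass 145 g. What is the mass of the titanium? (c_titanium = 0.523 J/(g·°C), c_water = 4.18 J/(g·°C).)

m ≈ 785 g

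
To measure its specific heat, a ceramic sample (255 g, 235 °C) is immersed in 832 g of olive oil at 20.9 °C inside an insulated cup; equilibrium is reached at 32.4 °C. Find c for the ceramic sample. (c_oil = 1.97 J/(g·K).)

Net heat exchanged in the isolated system is zero:
255×c×(32.4 − 235) + 832×1.97×(32.4 − 20.9) = 0
-51663 c = -18849
c = -18849/-51663 ≈ 0.3648 J/(g·K)

c ≈ 0.365 J/(g·K)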